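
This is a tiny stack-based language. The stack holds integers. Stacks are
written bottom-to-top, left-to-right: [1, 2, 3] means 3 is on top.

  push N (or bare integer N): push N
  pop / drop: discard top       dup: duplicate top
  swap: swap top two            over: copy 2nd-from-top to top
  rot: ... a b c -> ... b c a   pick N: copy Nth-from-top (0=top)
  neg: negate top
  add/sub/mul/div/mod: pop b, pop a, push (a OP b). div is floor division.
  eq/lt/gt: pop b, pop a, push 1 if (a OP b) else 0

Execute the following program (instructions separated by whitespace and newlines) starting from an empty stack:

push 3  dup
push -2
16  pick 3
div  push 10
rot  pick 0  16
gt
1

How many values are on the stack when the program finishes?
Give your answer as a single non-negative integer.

Answer: 7

Derivation:
After 'push 3': stack = [3] (depth 1)
After 'dup': stack = [3, 3] (depth 2)
After 'push -2': stack = [3, 3, -2] (depth 3)
After 'push 16': stack = [3, 3, -2, 16] (depth 4)
After 'pick 3': stack = [3, 3, -2, 16, 3] (depth 5)
After 'div': stack = [3, 3, -2, 5] (depth 4)
After 'push 10': stack = [3, 3, -2, 5, 10] (depth 5)
After 'rot': stack = [3, 3, 5, 10, -2] (depth 5)
After 'pick 0': stack = [3, 3, 5, 10, -2, -2] (depth 6)
After 'push 16': stack = [3, 3, 5, 10, -2, -2, 16] (depth 7)
After 'gt': stack = [3, 3, 5, 10, -2, 0] (depth 6)
After 'push 1': stack = [3, 3, 5, 10, -2, 0, 1] (depth 7)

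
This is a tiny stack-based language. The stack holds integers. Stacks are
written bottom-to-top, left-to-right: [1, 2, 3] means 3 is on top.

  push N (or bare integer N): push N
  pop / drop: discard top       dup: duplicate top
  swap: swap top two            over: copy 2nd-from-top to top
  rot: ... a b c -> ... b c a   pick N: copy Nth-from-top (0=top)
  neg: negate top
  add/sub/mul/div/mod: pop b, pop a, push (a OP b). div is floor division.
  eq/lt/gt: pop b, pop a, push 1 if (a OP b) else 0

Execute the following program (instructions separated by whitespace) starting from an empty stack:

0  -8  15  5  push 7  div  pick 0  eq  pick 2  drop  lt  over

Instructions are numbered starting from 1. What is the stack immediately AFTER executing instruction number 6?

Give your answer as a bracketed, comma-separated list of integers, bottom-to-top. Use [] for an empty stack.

Step 1 ('0'): [0]
Step 2 ('-8'): [0, -8]
Step 3 ('15'): [0, -8, 15]
Step 4 ('5'): [0, -8, 15, 5]
Step 5 ('push 7'): [0, -8, 15, 5, 7]
Step 6 ('div'): [0, -8, 15, 0]

Answer: [0, -8, 15, 0]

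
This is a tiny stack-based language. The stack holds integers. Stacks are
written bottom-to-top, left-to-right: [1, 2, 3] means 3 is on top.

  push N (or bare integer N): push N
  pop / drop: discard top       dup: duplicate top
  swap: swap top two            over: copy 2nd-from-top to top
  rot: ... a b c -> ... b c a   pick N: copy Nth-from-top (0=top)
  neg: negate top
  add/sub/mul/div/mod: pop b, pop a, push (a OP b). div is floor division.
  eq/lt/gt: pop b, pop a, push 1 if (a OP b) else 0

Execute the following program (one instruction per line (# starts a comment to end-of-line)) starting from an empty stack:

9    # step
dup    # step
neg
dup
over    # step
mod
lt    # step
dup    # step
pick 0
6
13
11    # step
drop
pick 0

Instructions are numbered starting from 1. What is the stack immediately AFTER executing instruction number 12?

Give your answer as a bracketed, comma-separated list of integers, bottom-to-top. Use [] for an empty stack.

Answer: [9, 1, 1, 1, 6, 13, 11]

Derivation:
Step 1 ('9'): [9]
Step 2 ('dup'): [9, 9]
Step 3 ('neg'): [9, -9]
Step 4 ('dup'): [9, -9, -9]
Step 5 ('over'): [9, -9, -9, -9]
Step 6 ('mod'): [9, -9, 0]
Step 7 ('lt'): [9, 1]
Step 8 ('dup'): [9, 1, 1]
Step 9 ('pick 0'): [9, 1, 1, 1]
Step 10 ('6'): [9, 1, 1, 1, 6]
Step 11 ('13'): [9, 1, 1, 1, 6, 13]
Step 12 ('11'): [9, 1, 1, 1, 6, 13, 11]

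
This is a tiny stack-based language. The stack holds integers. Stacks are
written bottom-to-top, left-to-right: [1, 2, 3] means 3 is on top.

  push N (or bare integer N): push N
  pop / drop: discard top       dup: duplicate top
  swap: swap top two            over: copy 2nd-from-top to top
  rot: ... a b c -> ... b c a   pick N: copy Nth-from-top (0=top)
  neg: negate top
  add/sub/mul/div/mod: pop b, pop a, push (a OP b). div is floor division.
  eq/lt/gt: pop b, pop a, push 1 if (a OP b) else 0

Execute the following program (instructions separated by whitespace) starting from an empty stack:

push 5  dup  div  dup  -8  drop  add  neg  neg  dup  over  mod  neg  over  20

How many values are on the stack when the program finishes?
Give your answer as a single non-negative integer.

Answer: 4

Derivation:
After 'push 5': stack = [5] (depth 1)
After 'dup': stack = [5, 5] (depth 2)
After 'div': stack = [1] (depth 1)
After 'dup': stack = [1, 1] (depth 2)
After 'push -8': stack = [1, 1, -8] (depth 3)
After 'drop': stack = [1, 1] (depth 2)
After 'add': stack = [2] (depth 1)
After 'neg': stack = [-2] (depth 1)
After 'neg': stack = [2] (depth 1)
After 'dup': stack = [2, 2] (depth 2)
After 'over': stack = [2, 2, 2] (depth 3)
After 'mod': stack = [2, 0] (depth 2)
After 'neg': stack = [2, 0] (depth 2)
After 'over': stack = [2, 0, 2] (depth 3)
After 'push 20': stack = [2, 0, 2, 20] (depth 4)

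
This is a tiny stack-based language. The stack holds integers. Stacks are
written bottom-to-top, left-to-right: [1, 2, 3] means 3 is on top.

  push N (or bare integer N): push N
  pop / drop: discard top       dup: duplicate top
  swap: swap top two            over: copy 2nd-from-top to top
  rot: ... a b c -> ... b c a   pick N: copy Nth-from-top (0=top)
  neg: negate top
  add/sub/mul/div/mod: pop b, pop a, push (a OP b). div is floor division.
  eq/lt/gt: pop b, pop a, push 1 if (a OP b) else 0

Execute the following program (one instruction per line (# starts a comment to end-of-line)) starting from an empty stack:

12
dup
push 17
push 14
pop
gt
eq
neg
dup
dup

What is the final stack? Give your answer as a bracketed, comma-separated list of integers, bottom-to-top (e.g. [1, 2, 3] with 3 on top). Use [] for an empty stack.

Answer: [0, 0, 0]

Derivation:
After 'push 12': [12]
After 'dup': [12, 12]
After 'push 17': [12, 12, 17]
After 'push 14': [12, 12, 17, 14]
After 'pop': [12, 12, 17]
After 'gt': [12, 0]
After 'eq': [0]
After 'neg': [0]
After 'dup': [0, 0]
After 'dup': [0, 0, 0]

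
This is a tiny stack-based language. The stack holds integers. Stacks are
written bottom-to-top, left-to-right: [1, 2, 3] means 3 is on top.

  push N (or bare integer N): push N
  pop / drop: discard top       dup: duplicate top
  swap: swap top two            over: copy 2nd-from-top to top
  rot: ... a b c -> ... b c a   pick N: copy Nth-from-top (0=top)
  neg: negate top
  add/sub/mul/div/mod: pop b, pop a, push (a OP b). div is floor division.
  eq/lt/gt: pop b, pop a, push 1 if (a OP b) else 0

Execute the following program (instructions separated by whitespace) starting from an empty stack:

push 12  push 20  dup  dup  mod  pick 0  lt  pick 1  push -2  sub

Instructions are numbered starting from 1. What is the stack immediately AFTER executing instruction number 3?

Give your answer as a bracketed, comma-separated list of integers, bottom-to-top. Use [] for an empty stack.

Step 1 ('push 12'): [12]
Step 2 ('push 20'): [12, 20]
Step 3 ('dup'): [12, 20, 20]

Answer: [12, 20, 20]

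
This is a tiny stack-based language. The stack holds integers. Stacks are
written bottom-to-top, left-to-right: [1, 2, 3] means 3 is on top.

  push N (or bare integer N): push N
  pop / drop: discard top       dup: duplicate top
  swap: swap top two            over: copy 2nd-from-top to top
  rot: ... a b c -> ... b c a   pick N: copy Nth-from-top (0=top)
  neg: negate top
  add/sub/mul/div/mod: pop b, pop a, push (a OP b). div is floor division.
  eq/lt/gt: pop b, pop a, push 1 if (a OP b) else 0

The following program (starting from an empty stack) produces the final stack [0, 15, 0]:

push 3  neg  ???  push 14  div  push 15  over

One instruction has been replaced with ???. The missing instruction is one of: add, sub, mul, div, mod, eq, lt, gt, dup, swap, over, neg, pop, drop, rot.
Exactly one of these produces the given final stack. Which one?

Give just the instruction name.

Stack before ???: [-3]
Stack after ???:  [3]
The instruction that transforms [-3] -> [3] is: neg

Answer: neg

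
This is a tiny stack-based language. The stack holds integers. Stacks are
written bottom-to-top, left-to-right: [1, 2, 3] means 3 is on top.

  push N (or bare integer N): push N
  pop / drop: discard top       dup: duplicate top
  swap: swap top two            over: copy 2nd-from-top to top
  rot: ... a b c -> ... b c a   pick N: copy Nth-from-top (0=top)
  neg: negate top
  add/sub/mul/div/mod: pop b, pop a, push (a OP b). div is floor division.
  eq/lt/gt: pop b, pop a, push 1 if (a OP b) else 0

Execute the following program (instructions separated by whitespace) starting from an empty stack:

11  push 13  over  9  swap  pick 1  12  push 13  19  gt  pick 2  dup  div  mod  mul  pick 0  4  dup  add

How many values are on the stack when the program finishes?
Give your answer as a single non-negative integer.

After 'push 11': stack = [11] (depth 1)
After 'push 13': stack = [11, 13] (depth 2)
After 'over': stack = [11, 13, 11] (depth 3)
After 'push 9': stack = [11, 13, 11, 9] (depth 4)
After 'swap': stack = [11, 13, 9, 11] (depth 4)
After 'pick 1': stack = [11, 13, 9, 11, 9] (depth 5)
After 'push 12': stack = [11, 13, 9, 11, 9, 12] (depth 6)
After 'push 13': stack = [11, 13, 9, 11, 9, 12, 13] (depth 7)
After 'push 19': stack = [11, 13, 9, 11, 9, 12, 13, 19] (depth 8)
After 'gt': stack = [11, 13, 9, 11, 9, 12, 0] (depth 7)
After 'pick 2': stack = [11, 13, 9, 11, 9, 12, 0, 9] (depth 8)
After 'dup': stack = [11, 13, 9, 11, 9, 12, 0, 9, 9] (depth 9)
After 'div': stack = [11, 13, 9, 11, 9, 12, 0, 1] (depth 8)
After 'mod': stack = [11, 13, 9, 11, 9, 12, 0] (depth 7)
After 'mul': stack = [11, 13, 9, 11, 9, 0] (depth 6)
After 'pick 0': stack = [11, 13, 9, 11, 9, 0, 0] (depth 7)
After 'push 4': stack = [11, 13, 9, 11, 9, 0, 0, 4] (depth 8)
After 'dup': stack = [11, 13, 9, 11, 9, 0, 0, 4, 4] (depth 9)
After 'add': stack = [11, 13, 9, 11, 9, 0, 0, 8] (depth 8)

Answer: 8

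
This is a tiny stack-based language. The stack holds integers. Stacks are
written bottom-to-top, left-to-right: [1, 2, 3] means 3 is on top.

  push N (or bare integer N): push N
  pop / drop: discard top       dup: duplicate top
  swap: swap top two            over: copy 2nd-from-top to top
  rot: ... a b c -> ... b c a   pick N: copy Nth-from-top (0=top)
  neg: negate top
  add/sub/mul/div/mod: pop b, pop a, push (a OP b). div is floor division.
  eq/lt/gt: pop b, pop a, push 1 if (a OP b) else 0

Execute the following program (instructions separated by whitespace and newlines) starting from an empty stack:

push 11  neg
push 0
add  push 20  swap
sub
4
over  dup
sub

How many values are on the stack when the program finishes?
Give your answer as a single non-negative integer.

After 'push 11': stack = [11] (depth 1)
After 'neg': stack = [-11] (depth 1)
After 'push 0': stack = [-11, 0] (depth 2)
After 'add': stack = [-11] (depth 1)
After 'push 20': stack = [-11, 20] (depth 2)
After 'swap': stack = [20, -11] (depth 2)
After 'sub': stack = [31] (depth 1)
After 'push 4': stack = [31, 4] (depth 2)
After 'over': stack = [31, 4, 31] (depth 3)
After 'dup': stack = [31, 4, 31, 31] (depth 4)
After 'sub': stack = [31, 4, 0] (depth 3)

Answer: 3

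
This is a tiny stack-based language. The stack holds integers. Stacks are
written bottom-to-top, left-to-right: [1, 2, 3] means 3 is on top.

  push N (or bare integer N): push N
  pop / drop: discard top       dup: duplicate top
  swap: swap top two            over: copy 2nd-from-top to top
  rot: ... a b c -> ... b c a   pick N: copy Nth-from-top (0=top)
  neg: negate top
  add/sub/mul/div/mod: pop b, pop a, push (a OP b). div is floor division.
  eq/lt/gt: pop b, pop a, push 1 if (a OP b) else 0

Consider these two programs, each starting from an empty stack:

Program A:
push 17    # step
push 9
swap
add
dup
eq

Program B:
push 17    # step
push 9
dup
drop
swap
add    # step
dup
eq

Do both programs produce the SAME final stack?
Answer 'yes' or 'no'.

Program A trace:
  After 'push 17': [17]
  After 'push 9': [17, 9]
  After 'swap': [9, 17]
  After 'add': [26]
  After 'dup': [26, 26]
  After 'eq': [1]
Program A final stack: [1]

Program B trace:
  After 'push 17': [17]
  After 'push 9': [17, 9]
  After 'dup': [17, 9, 9]
  After 'drop': [17, 9]
  After 'swap': [9, 17]
  After 'add': [26]
  After 'dup': [26, 26]
  After 'eq': [1]
Program B final stack: [1]
Same: yes

Answer: yes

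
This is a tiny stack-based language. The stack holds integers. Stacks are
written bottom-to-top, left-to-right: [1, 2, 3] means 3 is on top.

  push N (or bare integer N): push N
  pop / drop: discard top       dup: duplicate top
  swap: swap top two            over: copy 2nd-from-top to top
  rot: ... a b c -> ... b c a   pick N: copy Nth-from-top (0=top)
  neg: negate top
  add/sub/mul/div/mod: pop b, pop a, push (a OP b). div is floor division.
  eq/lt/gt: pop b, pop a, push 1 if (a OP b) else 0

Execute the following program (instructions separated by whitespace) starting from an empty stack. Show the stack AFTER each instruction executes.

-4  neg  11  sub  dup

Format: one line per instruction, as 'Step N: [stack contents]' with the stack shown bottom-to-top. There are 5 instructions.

Step 1: [-4]
Step 2: [4]
Step 3: [4, 11]
Step 4: [-7]
Step 5: [-7, -7]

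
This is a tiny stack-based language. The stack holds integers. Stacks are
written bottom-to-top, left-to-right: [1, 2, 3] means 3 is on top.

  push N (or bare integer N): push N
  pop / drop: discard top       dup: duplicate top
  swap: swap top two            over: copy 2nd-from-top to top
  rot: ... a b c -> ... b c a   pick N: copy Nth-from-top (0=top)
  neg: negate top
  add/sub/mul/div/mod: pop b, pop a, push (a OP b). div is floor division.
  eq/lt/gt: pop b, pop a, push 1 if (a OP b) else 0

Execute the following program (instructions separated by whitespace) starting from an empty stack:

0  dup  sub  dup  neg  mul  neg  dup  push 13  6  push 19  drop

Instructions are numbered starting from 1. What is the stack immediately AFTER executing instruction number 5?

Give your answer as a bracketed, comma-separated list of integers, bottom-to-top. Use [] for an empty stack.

Answer: [0, 0]

Derivation:
Step 1 ('0'): [0]
Step 2 ('dup'): [0, 0]
Step 3 ('sub'): [0]
Step 4 ('dup'): [0, 0]
Step 5 ('neg'): [0, 0]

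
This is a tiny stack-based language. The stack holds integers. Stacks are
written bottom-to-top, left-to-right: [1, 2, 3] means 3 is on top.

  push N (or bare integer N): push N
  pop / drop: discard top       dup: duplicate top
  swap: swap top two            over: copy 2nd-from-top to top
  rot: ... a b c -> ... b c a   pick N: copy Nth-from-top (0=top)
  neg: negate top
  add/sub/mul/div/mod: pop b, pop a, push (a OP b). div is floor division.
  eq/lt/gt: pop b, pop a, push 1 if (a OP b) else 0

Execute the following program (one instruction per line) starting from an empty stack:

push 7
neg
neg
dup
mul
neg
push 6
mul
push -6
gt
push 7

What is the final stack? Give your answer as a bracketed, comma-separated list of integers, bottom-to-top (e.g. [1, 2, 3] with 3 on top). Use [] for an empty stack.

Answer: [0, 7]

Derivation:
After 'push 7': [7]
After 'neg': [-7]
After 'neg': [7]
After 'dup': [7, 7]
After 'mul': [49]
After 'neg': [-49]
After 'push 6': [-49, 6]
After 'mul': [-294]
After 'push -6': [-294, -6]
After 'gt': [0]
After 'push 7': [0, 7]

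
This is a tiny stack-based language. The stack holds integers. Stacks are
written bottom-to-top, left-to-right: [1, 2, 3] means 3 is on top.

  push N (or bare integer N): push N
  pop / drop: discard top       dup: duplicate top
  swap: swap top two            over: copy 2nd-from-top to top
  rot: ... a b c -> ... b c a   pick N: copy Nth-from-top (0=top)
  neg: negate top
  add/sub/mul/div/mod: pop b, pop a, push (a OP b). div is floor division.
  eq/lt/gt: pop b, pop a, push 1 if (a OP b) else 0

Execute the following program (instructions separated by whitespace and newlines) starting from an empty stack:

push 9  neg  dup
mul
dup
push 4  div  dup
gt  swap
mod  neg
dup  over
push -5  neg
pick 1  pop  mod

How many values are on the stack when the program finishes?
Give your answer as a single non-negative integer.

After 'push 9': stack = [9] (depth 1)
After 'neg': stack = [-9] (depth 1)
After 'dup': stack = [-9, -9] (depth 2)
After 'mul': stack = [81] (depth 1)
After 'dup': stack = [81, 81] (depth 2)
After 'push 4': stack = [81, 81, 4] (depth 3)
After 'div': stack = [81, 20] (depth 2)
After 'dup': stack = [81, 20, 20] (depth 3)
After 'gt': stack = [81, 0] (depth 2)
After 'swap': stack = [0, 81] (depth 2)
After 'mod': stack = [0] (depth 1)
After 'neg': stack = [0] (depth 1)
After 'dup': stack = [0, 0] (depth 2)
After 'over': stack = [0, 0, 0] (depth 3)
After 'push -5': stack = [0, 0, 0, -5] (depth 4)
After 'neg': stack = [0, 0, 0, 5] (depth 4)
After 'pick 1': stack = [0, 0, 0, 5, 0] (depth 5)
After 'pop': stack = [0, 0, 0, 5] (depth 4)
After 'mod': stack = [0, 0, 0] (depth 3)

Answer: 3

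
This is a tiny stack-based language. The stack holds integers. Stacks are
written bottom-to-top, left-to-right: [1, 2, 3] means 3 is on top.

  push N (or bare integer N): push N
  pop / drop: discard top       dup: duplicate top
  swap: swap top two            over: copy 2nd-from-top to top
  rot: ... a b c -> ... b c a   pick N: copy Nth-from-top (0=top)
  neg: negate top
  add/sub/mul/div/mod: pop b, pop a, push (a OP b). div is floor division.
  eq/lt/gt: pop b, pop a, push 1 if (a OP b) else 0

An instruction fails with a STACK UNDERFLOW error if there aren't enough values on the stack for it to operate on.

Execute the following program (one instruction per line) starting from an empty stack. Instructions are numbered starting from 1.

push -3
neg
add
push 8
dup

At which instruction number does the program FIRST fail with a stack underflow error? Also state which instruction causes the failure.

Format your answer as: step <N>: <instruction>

Step 1 ('push -3'): stack = [-3], depth = 1
Step 2 ('neg'): stack = [3], depth = 1
Step 3 ('add'): needs 2 value(s) but depth is 1 — STACK UNDERFLOW

Answer: step 3: add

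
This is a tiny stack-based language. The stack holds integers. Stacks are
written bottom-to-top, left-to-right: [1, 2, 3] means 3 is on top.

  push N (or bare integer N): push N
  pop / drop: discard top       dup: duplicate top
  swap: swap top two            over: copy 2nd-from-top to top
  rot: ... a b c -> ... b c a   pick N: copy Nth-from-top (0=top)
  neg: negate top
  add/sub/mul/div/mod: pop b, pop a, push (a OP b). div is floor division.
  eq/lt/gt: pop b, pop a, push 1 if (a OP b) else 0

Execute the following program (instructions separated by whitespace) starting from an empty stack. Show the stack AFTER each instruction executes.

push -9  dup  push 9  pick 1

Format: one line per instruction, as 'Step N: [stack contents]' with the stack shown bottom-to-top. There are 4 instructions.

Step 1: [-9]
Step 2: [-9, -9]
Step 3: [-9, -9, 9]
Step 4: [-9, -9, 9, -9]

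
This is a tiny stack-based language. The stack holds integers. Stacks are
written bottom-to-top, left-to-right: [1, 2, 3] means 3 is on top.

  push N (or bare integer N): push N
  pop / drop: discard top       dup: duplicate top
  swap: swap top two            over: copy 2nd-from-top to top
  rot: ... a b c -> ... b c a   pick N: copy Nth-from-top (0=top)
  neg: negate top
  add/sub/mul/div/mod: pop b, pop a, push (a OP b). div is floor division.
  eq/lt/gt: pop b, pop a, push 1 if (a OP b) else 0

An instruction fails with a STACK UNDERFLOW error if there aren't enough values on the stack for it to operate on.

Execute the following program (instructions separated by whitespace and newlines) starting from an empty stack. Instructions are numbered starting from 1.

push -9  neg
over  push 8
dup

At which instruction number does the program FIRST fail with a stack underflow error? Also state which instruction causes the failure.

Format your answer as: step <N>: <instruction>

Step 1 ('push -9'): stack = [-9], depth = 1
Step 2 ('neg'): stack = [9], depth = 1
Step 3 ('over'): needs 2 value(s) but depth is 1 — STACK UNDERFLOW

Answer: step 3: over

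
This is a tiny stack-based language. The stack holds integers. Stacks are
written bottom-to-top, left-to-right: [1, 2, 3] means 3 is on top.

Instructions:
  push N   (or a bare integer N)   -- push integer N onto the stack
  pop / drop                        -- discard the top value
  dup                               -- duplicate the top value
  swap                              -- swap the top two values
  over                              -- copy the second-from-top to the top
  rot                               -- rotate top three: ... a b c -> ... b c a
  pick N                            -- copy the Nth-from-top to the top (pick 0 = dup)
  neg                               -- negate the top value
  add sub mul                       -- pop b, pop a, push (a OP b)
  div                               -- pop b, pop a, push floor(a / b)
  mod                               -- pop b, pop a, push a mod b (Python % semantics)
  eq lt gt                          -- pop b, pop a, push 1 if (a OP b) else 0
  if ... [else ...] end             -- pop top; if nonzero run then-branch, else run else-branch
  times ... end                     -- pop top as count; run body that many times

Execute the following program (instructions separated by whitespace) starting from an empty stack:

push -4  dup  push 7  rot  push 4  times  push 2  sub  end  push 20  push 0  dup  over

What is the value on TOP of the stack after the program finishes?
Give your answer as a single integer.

After 'push -4': [-4]
After 'dup': [-4, -4]
After 'push 7': [-4, -4, 7]
After 'rot': [-4, 7, -4]
After 'push 4': [-4, 7, -4, 4]
After 'times': [-4, 7, -4]
After 'push 2': [-4, 7, -4, 2]
After 'sub': [-4, 7, -6]
After 'push 2': [-4, 7, -6, 2]
After 'sub': [-4, 7, -8]
After 'push 2': [-4, 7, -8, 2]
After 'sub': [-4, 7, -10]
After 'push 2': [-4, 7, -10, 2]
After 'sub': [-4, 7, -12]
After 'push 20': [-4, 7, -12, 20]
After 'push 0': [-4, 7, -12, 20, 0]
After 'dup': [-4, 7, -12, 20, 0, 0]
After 'over': [-4, 7, -12, 20, 0, 0, 0]

Answer: 0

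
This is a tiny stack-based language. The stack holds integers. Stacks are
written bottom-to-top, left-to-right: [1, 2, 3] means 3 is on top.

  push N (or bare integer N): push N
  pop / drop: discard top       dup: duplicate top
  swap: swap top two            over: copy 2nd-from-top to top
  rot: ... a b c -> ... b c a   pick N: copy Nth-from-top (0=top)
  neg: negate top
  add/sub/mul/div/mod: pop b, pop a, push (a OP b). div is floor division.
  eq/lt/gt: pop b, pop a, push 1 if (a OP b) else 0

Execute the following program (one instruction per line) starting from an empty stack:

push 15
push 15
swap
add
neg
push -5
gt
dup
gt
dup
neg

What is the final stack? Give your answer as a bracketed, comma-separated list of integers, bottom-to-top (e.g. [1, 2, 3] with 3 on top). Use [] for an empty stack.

Answer: [0, 0]

Derivation:
After 'push 15': [15]
After 'push 15': [15, 15]
After 'swap': [15, 15]
After 'add': [30]
After 'neg': [-30]
After 'push -5': [-30, -5]
After 'gt': [0]
After 'dup': [0, 0]
After 'gt': [0]
After 'dup': [0, 0]
After 'neg': [0, 0]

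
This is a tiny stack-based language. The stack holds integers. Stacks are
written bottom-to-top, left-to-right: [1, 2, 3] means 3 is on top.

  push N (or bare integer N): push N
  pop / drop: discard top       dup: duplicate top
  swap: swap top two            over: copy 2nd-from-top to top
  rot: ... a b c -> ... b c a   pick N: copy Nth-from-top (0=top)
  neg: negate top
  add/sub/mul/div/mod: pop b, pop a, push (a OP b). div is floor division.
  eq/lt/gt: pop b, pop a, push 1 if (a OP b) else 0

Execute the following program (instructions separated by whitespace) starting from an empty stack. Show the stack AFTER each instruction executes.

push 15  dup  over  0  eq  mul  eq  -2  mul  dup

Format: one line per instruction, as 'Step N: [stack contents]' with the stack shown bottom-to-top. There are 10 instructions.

Step 1: [15]
Step 2: [15, 15]
Step 3: [15, 15, 15]
Step 4: [15, 15, 15, 0]
Step 5: [15, 15, 0]
Step 6: [15, 0]
Step 7: [0]
Step 8: [0, -2]
Step 9: [0]
Step 10: [0, 0]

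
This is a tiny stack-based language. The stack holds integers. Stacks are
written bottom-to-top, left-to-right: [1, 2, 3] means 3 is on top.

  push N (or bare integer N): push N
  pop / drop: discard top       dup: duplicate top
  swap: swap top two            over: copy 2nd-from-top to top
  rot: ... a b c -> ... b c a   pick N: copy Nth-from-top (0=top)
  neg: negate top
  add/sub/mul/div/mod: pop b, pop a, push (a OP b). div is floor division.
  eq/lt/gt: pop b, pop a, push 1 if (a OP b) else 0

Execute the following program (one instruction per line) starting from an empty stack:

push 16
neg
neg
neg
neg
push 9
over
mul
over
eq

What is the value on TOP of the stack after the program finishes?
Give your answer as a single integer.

Answer: 0

Derivation:
After 'push 16': [16]
After 'neg': [-16]
After 'neg': [16]
After 'neg': [-16]
After 'neg': [16]
After 'push 9': [16, 9]
After 'over': [16, 9, 16]
After 'mul': [16, 144]
After 'over': [16, 144, 16]
After 'eq': [16, 0]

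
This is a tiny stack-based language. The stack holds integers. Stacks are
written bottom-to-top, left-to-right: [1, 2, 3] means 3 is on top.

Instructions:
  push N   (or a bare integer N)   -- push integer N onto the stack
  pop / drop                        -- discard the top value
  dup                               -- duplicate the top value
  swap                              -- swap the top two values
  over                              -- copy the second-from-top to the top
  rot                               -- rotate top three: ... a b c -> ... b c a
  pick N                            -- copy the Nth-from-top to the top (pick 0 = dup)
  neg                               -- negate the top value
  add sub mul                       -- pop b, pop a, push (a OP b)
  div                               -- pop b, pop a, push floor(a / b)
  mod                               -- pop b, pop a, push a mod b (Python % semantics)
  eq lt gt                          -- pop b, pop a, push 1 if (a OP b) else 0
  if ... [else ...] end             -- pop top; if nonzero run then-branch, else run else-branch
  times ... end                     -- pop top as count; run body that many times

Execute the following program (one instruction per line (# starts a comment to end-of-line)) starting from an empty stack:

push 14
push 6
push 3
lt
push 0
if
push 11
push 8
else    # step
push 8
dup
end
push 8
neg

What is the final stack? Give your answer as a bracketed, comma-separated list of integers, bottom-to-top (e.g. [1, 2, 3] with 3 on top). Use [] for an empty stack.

After 'push 14': [14]
After 'push 6': [14, 6]
After 'push 3': [14, 6, 3]
After 'lt': [14, 0]
After 'push 0': [14, 0, 0]
After 'if': [14, 0]
After 'push 8': [14, 0, 8]
After 'dup': [14, 0, 8, 8]
After 'push 8': [14, 0, 8, 8, 8]
After 'neg': [14, 0, 8, 8, -8]

Answer: [14, 0, 8, 8, -8]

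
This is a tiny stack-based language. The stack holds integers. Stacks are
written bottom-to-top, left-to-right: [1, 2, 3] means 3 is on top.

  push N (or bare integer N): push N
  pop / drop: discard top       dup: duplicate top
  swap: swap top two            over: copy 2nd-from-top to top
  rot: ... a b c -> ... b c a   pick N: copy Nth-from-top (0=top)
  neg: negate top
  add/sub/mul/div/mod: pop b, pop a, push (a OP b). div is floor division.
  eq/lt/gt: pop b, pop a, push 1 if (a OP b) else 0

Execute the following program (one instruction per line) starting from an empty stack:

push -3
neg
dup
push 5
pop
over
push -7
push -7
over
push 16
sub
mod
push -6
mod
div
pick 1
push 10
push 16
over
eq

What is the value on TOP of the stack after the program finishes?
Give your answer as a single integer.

After 'push -3': [-3]
After 'neg': [3]
After 'dup': [3, 3]
After 'push 5': [3, 3, 5]
After 'pop': [3, 3]
After 'over': [3, 3, 3]
After 'push -7': [3, 3, 3, -7]
After 'push -7': [3, 3, 3, -7, -7]
After 'over': [3, 3, 3, -7, -7, -7]
After 'push 16': [3, 3, 3, -7, -7, -7, 16]
After 'sub': [3, 3, 3, -7, -7, -23]
After 'mod': [3, 3, 3, -7, -7]
After 'push -6': [3, 3, 3, -7, -7, -6]
After 'mod': [3, 3, 3, -7, -1]
After 'div': [3, 3, 3, 7]
After 'pick 1': [3, 3, 3, 7, 3]
After 'push 10': [3, 3, 3, 7, 3, 10]
After 'push 16': [3, 3, 3, 7, 3, 10, 16]
After 'over': [3, 3, 3, 7, 3, 10, 16, 10]
After 'eq': [3, 3, 3, 7, 3, 10, 0]

Answer: 0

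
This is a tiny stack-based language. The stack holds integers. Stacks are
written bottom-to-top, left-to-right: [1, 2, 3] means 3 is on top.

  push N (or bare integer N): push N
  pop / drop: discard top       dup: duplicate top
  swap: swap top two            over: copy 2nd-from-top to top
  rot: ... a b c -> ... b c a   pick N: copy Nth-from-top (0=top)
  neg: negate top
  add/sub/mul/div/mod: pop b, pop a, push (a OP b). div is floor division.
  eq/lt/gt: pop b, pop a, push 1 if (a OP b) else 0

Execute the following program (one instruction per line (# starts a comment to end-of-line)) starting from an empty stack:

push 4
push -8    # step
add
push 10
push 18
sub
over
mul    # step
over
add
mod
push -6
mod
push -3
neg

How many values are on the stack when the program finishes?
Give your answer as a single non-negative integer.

Answer: 2

Derivation:
After 'push 4': stack = [4] (depth 1)
After 'push -8': stack = [4, -8] (depth 2)
After 'add': stack = [-4] (depth 1)
After 'push 10': stack = [-4, 10] (depth 2)
After 'push 18': stack = [-4, 10, 18] (depth 3)
After 'sub': stack = [-4, -8] (depth 2)
After 'over': stack = [-4, -8, -4] (depth 3)
After 'mul': stack = [-4, 32] (depth 2)
After 'over': stack = [-4, 32, -4] (depth 3)
After 'add': stack = [-4, 28] (depth 2)
After 'mod': stack = [24] (depth 1)
After 'push -6': stack = [24, -6] (depth 2)
After 'mod': stack = [0] (depth 1)
After 'push -3': stack = [0, -3] (depth 2)
After 'neg': stack = [0, 3] (depth 2)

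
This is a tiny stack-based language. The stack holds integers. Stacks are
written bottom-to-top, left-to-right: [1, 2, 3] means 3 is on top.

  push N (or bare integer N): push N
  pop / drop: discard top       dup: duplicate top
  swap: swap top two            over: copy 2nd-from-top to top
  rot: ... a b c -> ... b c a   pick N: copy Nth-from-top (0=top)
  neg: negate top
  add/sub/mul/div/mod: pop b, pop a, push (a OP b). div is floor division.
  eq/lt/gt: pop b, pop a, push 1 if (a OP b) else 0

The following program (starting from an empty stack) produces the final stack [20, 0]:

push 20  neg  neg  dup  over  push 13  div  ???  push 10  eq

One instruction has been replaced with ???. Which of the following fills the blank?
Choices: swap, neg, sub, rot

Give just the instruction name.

Stack before ???: [20, 20, 1]
Stack after ???:  [20, 19]
Checking each choice:
  swap: produces [20, 1, 0]
  neg: produces [20, 20, 0]
  sub: MATCH
  rot: produces [20, 1, 0]


Answer: sub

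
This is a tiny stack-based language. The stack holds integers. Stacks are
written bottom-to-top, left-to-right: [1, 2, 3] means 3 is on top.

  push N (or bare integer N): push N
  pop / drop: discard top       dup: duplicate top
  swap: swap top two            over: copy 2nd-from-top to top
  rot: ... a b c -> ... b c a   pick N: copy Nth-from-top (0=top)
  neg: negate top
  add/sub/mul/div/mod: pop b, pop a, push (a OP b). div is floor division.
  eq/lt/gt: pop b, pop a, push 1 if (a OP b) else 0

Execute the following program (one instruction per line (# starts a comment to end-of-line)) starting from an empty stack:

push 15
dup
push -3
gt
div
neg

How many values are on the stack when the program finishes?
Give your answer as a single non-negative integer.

After 'push 15': stack = [15] (depth 1)
After 'dup': stack = [15, 15] (depth 2)
After 'push -3': stack = [15, 15, -3] (depth 3)
After 'gt': stack = [15, 1] (depth 2)
After 'div': stack = [15] (depth 1)
After 'neg': stack = [-15] (depth 1)

Answer: 1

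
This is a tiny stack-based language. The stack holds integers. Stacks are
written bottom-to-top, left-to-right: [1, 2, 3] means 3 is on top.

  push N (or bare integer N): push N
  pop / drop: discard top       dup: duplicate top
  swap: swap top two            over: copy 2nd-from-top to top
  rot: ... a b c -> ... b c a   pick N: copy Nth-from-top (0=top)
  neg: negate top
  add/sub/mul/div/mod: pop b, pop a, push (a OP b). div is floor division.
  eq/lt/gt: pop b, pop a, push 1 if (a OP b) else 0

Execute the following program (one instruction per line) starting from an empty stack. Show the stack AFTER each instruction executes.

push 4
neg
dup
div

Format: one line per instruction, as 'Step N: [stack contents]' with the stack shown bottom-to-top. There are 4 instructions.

Step 1: [4]
Step 2: [-4]
Step 3: [-4, -4]
Step 4: [1]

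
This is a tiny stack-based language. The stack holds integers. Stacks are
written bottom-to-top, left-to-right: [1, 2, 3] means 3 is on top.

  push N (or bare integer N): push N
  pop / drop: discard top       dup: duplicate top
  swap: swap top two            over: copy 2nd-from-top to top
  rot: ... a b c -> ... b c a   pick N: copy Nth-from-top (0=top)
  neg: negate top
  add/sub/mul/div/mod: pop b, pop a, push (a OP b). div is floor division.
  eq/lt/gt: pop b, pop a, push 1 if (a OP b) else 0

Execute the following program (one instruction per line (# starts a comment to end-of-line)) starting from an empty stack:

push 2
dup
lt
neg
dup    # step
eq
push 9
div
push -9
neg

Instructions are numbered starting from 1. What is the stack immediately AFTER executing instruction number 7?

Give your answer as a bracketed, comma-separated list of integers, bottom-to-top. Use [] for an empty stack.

Answer: [1, 9]

Derivation:
Step 1 ('push 2'): [2]
Step 2 ('dup'): [2, 2]
Step 3 ('lt'): [0]
Step 4 ('neg'): [0]
Step 5 ('dup'): [0, 0]
Step 6 ('eq'): [1]
Step 7 ('push 9'): [1, 9]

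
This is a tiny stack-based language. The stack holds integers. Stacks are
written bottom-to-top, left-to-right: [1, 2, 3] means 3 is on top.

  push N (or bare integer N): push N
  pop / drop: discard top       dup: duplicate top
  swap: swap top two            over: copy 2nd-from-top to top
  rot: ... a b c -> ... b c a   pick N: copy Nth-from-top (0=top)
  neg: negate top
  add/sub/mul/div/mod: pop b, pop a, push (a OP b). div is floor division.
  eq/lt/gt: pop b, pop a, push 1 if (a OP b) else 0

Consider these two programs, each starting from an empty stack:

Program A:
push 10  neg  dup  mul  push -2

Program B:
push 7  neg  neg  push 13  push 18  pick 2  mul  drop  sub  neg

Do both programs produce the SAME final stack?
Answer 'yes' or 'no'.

Answer: no

Derivation:
Program A trace:
  After 'push 10': [10]
  After 'neg': [-10]
  After 'dup': [-10, -10]
  After 'mul': [100]
  After 'push -2': [100, -2]
Program A final stack: [100, -2]

Program B trace:
  After 'push 7': [7]
  After 'neg': [-7]
  After 'neg': [7]
  After 'push 13': [7, 13]
  After 'push 18': [7, 13, 18]
  After 'pick 2': [7, 13, 18, 7]
  After 'mul': [7, 13, 126]
  After 'drop': [7, 13]
  After 'sub': [-6]
  After 'neg': [6]
Program B final stack: [6]
Same: no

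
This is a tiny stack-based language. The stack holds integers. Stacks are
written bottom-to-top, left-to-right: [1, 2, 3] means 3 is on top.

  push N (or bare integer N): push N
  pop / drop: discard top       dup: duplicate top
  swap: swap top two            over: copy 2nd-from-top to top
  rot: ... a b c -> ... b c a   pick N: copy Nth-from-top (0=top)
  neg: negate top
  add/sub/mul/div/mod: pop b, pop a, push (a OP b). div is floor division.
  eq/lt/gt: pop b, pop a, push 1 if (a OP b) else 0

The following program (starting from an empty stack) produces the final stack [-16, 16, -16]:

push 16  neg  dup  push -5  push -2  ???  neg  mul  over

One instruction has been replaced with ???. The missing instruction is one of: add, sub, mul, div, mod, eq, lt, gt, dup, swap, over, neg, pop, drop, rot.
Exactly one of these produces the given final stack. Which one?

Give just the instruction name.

Stack before ???: [-16, -16, -5, -2]
Stack after ???:  [-16, -16, 1]
The instruction that transforms [-16, -16, -5, -2] -> [-16, -16, 1] is: lt

Answer: lt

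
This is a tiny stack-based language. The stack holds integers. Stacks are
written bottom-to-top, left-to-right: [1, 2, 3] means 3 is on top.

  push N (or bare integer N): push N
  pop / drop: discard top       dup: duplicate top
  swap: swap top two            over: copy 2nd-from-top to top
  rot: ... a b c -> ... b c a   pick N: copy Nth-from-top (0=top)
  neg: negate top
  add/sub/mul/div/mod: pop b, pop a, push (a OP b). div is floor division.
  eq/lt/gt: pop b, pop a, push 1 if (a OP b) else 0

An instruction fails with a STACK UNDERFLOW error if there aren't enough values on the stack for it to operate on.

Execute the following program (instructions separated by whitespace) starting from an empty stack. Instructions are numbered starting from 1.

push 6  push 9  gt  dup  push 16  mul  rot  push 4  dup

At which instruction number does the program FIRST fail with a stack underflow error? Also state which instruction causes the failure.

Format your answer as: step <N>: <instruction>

Step 1 ('push 6'): stack = [6], depth = 1
Step 2 ('push 9'): stack = [6, 9], depth = 2
Step 3 ('gt'): stack = [0], depth = 1
Step 4 ('dup'): stack = [0, 0], depth = 2
Step 5 ('push 16'): stack = [0, 0, 16], depth = 3
Step 6 ('mul'): stack = [0, 0], depth = 2
Step 7 ('rot'): needs 3 value(s) but depth is 2 — STACK UNDERFLOW

Answer: step 7: rot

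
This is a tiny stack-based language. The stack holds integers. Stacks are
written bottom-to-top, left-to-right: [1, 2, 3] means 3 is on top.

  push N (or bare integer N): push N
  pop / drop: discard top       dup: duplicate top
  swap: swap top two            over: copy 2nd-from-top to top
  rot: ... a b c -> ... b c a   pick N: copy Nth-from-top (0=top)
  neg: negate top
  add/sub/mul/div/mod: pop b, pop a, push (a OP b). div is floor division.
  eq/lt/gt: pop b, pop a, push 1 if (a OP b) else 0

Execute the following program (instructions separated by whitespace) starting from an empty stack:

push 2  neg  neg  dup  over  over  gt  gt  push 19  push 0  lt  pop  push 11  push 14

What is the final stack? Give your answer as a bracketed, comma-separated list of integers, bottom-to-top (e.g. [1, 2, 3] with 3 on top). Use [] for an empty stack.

Answer: [2, 1, 11, 14]

Derivation:
After 'push 2': [2]
After 'neg': [-2]
After 'neg': [2]
After 'dup': [2, 2]
After 'over': [2, 2, 2]
After 'over': [2, 2, 2, 2]
After 'gt': [2, 2, 0]
After 'gt': [2, 1]
After 'push 19': [2, 1, 19]
After 'push 0': [2, 1, 19, 0]
After 'lt': [2, 1, 0]
After 'pop': [2, 1]
After 'push 11': [2, 1, 11]
After 'push 14': [2, 1, 11, 14]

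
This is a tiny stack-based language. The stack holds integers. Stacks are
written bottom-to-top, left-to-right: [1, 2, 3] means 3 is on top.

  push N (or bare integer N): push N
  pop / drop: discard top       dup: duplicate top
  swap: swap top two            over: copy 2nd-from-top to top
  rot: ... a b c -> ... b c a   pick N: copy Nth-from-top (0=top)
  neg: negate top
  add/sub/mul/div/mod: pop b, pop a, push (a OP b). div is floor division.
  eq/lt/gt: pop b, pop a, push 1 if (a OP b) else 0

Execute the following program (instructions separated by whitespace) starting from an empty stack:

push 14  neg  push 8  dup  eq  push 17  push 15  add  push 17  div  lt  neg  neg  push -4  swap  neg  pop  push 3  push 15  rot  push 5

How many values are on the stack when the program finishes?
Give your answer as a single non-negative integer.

Answer: 5

Derivation:
After 'push 14': stack = [14] (depth 1)
After 'neg': stack = [-14] (depth 1)
After 'push 8': stack = [-14, 8] (depth 2)
After 'dup': stack = [-14, 8, 8] (depth 3)
After 'eq': stack = [-14, 1] (depth 2)
After 'push 17': stack = [-14, 1, 17] (depth 3)
After 'push 15': stack = [-14, 1, 17, 15] (depth 4)
After 'add': stack = [-14, 1, 32] (depth 3)
After 'push 17': stack = [-14, 1, 32, 17] (depth 4)
After 'div': stack = [-14, 1, 1] (depth 3)
  ...
After 'neg': stack = [-14, 0] (depth 2)
After 'neg': stack = [-14, 0] (depth 2)
After 'push -4': stack = [-14, 0, -4] (depth 3)
After 'swap': stack = [-14, -4, 0] (depth 3)
After 'neg': stack = [-14, -4, 0] (depth 3)
After 'pop': stack = [-14, -4] (depth 2)
After 'push 3': stack = [-14, -4, 3] (depth 3)
After 'push 15': stack = [-14, -4, 3, 15] (depth 4)
After 'rot': stack = [-14, 3, 15, -4] (depth 4)
After 'push 5': stack = [-14, 3, 15, -4, 5] (depth 5)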